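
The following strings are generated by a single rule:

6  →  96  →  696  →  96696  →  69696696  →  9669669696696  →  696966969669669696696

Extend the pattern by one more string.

9669669696696696966969669669696696

From term 3 onward, concatenate the second-to-last term with the last: 6·96 = 696, 96·696 = 96696, …
The next term joins 9669669696696 and 696966969669669696696.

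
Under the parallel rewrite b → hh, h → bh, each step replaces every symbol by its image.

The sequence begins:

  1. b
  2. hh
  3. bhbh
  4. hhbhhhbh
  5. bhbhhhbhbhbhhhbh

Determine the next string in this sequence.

φ(bhbhhhbhbhbhhhbh) expands symbol-by-symbol to hh bh hh bh bh bh hh bh hh bh hh bh bh bh hh bh; joining the 16 pieces gives the next term.

hhbhhhbhbhbhhhbhhhbhhhbhbhbhhhbh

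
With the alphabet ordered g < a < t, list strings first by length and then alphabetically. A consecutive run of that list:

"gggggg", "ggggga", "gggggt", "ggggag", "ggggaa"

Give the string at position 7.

ggggtg

Advancing 2 positions from ggggaa through ggggaa → ggggat reaches term 7.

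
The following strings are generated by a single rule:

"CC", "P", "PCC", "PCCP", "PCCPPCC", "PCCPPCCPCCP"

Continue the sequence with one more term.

PCCPPCCPCCPPCCPPCC

From term 3 onward, concatenate the last term with the second-to-last: P·CC = PCC, PCC·P = PCCP, …
Continuing: PCCPPCCPCCP · PCCPPCC gives term 7.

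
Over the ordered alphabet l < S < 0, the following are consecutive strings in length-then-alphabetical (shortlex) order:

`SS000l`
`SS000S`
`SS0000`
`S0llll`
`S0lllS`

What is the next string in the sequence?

Find the rightmost character of S0lllS below 0, bump it to the next letter, and reset everything to its right to l.

S0lll0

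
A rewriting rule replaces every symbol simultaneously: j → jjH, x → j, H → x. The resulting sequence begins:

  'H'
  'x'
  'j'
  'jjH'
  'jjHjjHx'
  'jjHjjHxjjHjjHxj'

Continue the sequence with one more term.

Applying the rule to each of the 15 symbols of jjHjjHxjjHjjHxj gives the pieces jjH jjH x jjH jjH x j jjH jjH x jjH jjH x j jjH, which concatenate to the answer.

jjHjjHxjjHjjHxjjjHjjHxjjHjjHxjjjH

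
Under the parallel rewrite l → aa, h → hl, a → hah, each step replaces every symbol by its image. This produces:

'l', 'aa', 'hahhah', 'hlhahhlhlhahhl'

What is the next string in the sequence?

Replace each of the 14 characters of hlhahhlhlhahhl in place — hl aa hl hah hl hl aa hl aa hl hah hl hl aa — and concatenate.

hlaahlhahhlhlaahlaahlhahhlhlaa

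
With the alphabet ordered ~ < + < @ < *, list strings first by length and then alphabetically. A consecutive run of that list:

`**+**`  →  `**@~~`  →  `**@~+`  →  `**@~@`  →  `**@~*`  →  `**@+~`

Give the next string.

Find the rightmost character of **@+~ below *, bump it to the next letter, and reset everything to its right to ~.

**@++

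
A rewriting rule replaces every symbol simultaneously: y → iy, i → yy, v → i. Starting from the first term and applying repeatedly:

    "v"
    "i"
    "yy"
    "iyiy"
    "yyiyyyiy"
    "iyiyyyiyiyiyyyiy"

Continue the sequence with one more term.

Rewriting the 16 symbols of iyiyyyiyiyiyyyiy one by one yields yy iy yy iy iy iy yy iy yy iy yy iy iy iy yy iy; concatenated:

yyiyyyiyiyiyyyiyyyiyyyiyiyiyyyiy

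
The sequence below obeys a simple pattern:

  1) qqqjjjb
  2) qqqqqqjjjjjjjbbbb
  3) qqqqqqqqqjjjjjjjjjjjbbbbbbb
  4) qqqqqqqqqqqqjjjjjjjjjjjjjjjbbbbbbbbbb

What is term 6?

qqqqqqqqqqqqqqqqqqjjjjjjjjjjjjjjjjjjjjjjjbbbbbbbbbbbbbbbb

Each string has the form q^{3n} j^{4n-1} b^{3n-2} (n = 1, 2, …).
Setting n = 6 gives 18, 23, 16 characters in each block.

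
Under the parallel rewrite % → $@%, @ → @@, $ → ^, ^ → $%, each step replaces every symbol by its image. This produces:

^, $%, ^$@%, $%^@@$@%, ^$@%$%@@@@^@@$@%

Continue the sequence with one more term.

φ(^$@%$%@@@@^@@$@%) expands symbol-by-symbol to $% ^ @@ $@% ^ $@% @@ @@ @@ @@ $% @@ @@ ^ @@ $@%; joining the 16 pieces gives the next term.

$%^@@$@%^$@%@@@@@@@@$%@@@@^@@$@%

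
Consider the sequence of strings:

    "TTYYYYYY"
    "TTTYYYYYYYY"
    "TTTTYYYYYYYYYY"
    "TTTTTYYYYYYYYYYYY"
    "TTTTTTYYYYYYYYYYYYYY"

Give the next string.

Each string has the form T^{n-1} Y^{2n}, where the shown terms are n = 3, 4, 5, 6, 7.
At n = 8 the blocks have lengths 7, 16.

TTTTTTTYYYYYYYYYYYYYYYY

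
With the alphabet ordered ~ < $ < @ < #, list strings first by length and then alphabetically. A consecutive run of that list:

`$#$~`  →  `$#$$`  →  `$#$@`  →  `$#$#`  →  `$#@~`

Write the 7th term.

$#@@

Advancing 2 positions from $#@~ through $#@~ → $#@$ reaches term 7.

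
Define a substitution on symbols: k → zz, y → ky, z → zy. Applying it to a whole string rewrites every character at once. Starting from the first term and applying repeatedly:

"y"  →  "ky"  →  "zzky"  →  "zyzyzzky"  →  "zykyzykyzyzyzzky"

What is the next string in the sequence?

Applying the rule to each of the 16 symbols of zykyzykyzyzyzzky gives the pieces zy ky zz ky zy ky zz ky zy ky zy ky zy zy zz ky, which concatenate to the answer.

zykyzzkyzykyzzkyzykyzykyzyzyzzky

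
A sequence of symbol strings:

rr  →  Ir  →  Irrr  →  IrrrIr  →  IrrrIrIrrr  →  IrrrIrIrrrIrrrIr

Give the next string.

Each term (from the third on) is the previous term followed by the one before it: term 3 = Ir·rr = Irrr.
So term 7 is IrrrIrIrrrIrrrIr·IrrrIrIrrr.

IrrrIrIrrrIrrrIrIrrrIrIrrr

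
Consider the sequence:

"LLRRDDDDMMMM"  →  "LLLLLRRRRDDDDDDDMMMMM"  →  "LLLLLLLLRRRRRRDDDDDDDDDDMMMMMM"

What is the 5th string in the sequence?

LLLLLLLLLLLLLLRRRRRRRRRRDDDDDDDDDDDDDDDDMMMMMMMM

Term n consists of 3n-1 L's, followed by 2n R's, followed by 3n+1 D's, followed by n+3 M's (n = 1, 2, …).
Setting n = 5 gives 14, 10, 16, 8 characters in each block.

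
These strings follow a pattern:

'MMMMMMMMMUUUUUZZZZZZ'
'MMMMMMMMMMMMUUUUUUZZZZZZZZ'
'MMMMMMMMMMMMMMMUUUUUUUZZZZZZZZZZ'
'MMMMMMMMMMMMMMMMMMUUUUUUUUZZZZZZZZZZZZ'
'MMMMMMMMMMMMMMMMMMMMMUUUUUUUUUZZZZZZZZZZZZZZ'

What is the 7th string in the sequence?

MMMMMMMMMMMMMMMMMMMMMMMMMMMUUUUUUUUUUUZZZZZZZZZZZZZZZZZZ

The n-th term is 3n+3 M's then n+3 U's then 2n+2 Z's, where the shown terms are n = 2, 3, 4, 5, 6.
For term 7, n = 8, so the run lengths are 27, 11, 18.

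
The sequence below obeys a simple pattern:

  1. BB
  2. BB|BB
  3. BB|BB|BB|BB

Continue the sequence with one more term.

s(k+1) = s(k)·|·s(k) — each term doubles the last with '|' between the halves.
One more doubling of BB|BB|BB|BB gives the answer.

BB|BB|BB|BB|BB|BB|BB|BB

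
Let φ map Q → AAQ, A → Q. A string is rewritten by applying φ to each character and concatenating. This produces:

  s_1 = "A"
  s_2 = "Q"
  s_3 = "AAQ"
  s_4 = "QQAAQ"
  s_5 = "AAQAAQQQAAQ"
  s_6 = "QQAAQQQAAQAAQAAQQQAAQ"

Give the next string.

Replace each of the 21 characters of QQAAQQQAAQAAQAAQQQAAQ in place — AAQ AAQ Q Q AAQ AAQ AAQ Q Q AAQ Q Q AAQ Q Q AAQ AAQ AAQ Q Q AAQ — and concatenate.

AAQAAQQQAAQAAQAAQQQAAQQQAAQQQAAQAAQAAQQQAAQ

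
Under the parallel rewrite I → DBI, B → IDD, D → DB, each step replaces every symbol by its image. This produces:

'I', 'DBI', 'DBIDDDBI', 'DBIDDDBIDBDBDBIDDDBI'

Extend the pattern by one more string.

Replace each of the 20 characters of DBIDDDBIDBDBDBIDDDBI in place — DB IDD DBI DB DB DB IDD DBI DB IDD DB IDD DB IDD DBI DB DB DB IDD DBI — and concatenate.

DBIDDDBIDBDBDBIDDDBIDBIDDDBIDDDBIDDDBIDBDBDBIDDDBI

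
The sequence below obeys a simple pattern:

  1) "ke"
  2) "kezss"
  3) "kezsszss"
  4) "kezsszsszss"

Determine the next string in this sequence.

kezsszsszsszss

Every step adds zss to the end: s(k+1) = s(k)·zss.
So the next term is kezsszsszss·zss.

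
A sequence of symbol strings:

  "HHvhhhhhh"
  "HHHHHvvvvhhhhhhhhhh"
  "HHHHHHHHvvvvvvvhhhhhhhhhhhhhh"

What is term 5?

HHHHHHHHHHHHHHvvvvvvvvvvvvvhhhhhhhhhhhhhhhhhhhhhh

Each string has the form H^{3n-1} v^{3n-2} h^{4n+2} (n = 1, 2, …).
Setting n = 5 gives 14, 13, 22 characters in each block.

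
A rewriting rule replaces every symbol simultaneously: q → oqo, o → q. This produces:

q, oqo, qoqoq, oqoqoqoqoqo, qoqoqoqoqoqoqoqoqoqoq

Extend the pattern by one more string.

oqoqoqoqoqoqoqoqoqoqoqoqoqoqoqoqoqoqoqoqoqo

Applying the rule to each of the 21 symbols of qoqoqoqoqoqoqoqoqoqoq gives the pieces oqo q oqo q oqo q oqo q oqo q oqo q oqo q oqo q oqo q oqo q oqo, which concatenate to the answer.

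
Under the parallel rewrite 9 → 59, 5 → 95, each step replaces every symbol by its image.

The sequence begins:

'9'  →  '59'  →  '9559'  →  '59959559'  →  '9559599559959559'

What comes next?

Replace each of the 16 characters of 9559599559959559 in place — 59 95 95 59 95 59 59 95 95 59 59 95 59 95 95 59 — and concatenate.

59959559955959959559599559959559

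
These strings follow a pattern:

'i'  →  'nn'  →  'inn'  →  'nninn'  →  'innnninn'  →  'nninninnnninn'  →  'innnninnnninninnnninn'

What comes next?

This is a Fibonacci-style word recurrence s(k) = s(k−2)·s(k−1): e.g. i·nn = inn.
The next term joins nninninnnninn and innnninnnninninnnninn.

nninninnnninninnnninnnninninnnninn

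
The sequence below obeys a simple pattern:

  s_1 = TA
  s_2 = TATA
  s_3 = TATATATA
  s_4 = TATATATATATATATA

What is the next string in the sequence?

s(k+1) = s(k)·s(k) — each term doubles the last.
Doubling TATATATATATATATA:

TATATATATATATATATATATATATATATATA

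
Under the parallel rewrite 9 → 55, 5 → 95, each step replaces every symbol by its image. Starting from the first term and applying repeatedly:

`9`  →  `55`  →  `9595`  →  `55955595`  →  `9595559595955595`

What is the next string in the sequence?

55955595959555955595559595955595

Applying the rule to each of the 16 symbols of 9595559595955595 gives the pieces 55 95 55 95 95 95 55 95 55 95 55 95 95 95 55 95, which concatenate to the answer.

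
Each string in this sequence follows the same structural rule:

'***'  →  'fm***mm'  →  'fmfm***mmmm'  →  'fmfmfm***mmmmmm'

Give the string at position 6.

Every step adds fm to the front and mm to the end of the previous string.
From fmfmfm***mmmmmm, 2 further steps: fmfmfm***mmmmmm → fmfmfmfm***mmmmmmmm → (answer).

fmfmfmfmfm***mmmmmmmmmm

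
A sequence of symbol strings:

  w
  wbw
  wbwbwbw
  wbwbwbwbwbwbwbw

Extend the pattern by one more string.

Each string is two copies of the previous one joined by 'b'.
One more doubling of wbwbwbwbwbwbwbw gives the answer.

wbwbwbwbwbwbwbwbwbwbwbwbwbwbwbw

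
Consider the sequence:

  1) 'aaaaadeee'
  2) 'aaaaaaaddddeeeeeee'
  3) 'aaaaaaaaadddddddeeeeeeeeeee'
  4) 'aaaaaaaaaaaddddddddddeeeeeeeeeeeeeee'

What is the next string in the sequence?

Reading off run lengths: a runs 5, 7, 9, 11; d runs 1, 4, 7, 10; e runs 3, 7, 11, 15 — each is linear in n (n = 1, 2, …).
At n = 5 the blocks have lengths 13, 13, 19.

aaaaaaaaaaaaadddddddddddddeeeeeeeeeeeeeeeeeee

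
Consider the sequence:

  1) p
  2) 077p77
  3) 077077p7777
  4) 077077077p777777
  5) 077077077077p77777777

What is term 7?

Every step adds 077 to the front and 77 to the end of the previous string.
From 077077077077p77777777, 2 further steps: 077077077077p77777777 → 077077077077077p7777777777 → (answer).

077077077077077077p777777777777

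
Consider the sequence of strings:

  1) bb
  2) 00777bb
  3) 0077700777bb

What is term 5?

The strings grow by a fixed prefix 00777 each time.
From 0077700777bb, 2 further steps: 0077700777bb → 007770077700777bb → (answer).

00777007770077700777bb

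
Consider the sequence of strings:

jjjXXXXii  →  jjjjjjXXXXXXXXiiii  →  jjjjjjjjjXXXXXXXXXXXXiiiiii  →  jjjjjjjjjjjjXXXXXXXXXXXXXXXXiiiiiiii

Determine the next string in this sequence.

Each string has the form j^{3n} X^{4n} i^{2n} (n = 1, 2, …).
For the next term, n = 5, so the run lengths are 15, 20, 10.

jjjjjjjjjjjjjjjXXXXXXXXXXXXXXXXXXXXiiiiiiiiii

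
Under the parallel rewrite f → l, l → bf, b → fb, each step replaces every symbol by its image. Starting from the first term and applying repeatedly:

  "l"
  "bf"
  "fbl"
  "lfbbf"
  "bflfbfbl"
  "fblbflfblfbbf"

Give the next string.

Rewriting the 13 symbols of fblbflfblfbbf one by one yields l fb bf fb l bf l fb bf l fb fb l; concatenated:

lfbbffblbflfbbflfbfbl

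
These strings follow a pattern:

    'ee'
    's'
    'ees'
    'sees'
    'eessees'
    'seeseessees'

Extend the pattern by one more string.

From term 3 onward, concatenate the second-to-last term with the last: ee·s = ees, s·ees = sees, …
Continuing: eessees · seeseessees gives term 7.

eesseesseeseessees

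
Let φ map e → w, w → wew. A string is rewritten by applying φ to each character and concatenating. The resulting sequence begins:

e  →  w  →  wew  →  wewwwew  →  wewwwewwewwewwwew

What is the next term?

wewwwewwewwewwwewwewwwewwewwwewwewwewwwew

Applying the rule to each of the 17 symbols of wewwwewwewwewwwew gives the pieces wew w wew wew wew w wew wew w wew wew w wew wew wew w wew, which concatenate to the answer.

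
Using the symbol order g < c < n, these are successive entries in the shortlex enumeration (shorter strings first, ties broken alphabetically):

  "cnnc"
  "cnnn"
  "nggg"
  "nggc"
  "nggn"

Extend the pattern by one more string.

ngcg

Find the rightmost character of nggn below n, bump it to the next letter, and reset everything to its right to g.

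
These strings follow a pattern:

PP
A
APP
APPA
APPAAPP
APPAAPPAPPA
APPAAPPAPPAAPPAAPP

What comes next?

From term 3 onward, concatenate the last term with the second-to-last: A·PP = APP, APP·A = APPA, …
Continuing: APPAAPPAPPAAPPAAPP · APPAAPPAPPA gives term 8.

APPAAPPAPPAAPPAAPPAPPAAPPAPPA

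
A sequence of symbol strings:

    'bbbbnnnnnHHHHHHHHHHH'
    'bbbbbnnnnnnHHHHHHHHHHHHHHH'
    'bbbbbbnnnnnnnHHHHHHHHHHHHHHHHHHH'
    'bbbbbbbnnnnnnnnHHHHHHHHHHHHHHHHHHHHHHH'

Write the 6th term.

Reading off run lengths: b runs 4, 5, 6, 7; n runs 5, 6, 7, 8; H runs 11, 15, 19, 23 — each is linear in n, where the shown terms are n = 2, 3, 4, 5.
At n = 7 the blocks have lengths 9, 10, 31.

bbbbbbbbbnnnnnnnnnnHHHHHHHHHHHHHHHHHHHHHHHHHHHHHHH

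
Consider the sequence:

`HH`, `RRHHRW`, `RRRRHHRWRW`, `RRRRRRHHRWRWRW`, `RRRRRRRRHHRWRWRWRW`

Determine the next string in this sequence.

RRRRRRRRRRHHRWRWRWRWRW

Every step adds RR to the front and RW to the end of the previous string.
One more step from RRRRRRRRHHRWRWRWRW gives the answer.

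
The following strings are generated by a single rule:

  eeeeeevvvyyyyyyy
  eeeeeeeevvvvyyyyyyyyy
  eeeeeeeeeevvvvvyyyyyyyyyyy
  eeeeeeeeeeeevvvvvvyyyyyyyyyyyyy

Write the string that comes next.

eeeeeeeeeeeeeevvvvvvvyyyyyyyyyyyyyyy

Each string has the form e^{2n} v^{n} y^{2n+1}, where the shown terms are n = 3, 4, 5, 6.
At n = 7 the blocks have lengths 14, 7, 15.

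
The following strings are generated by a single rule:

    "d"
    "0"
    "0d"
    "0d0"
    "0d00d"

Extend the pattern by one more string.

0d00d0d0

Each term (from the third on) is the previous term followed by the one before it: term 3 = 0·d = 0d.
So term 6 is 0d00d·0d0.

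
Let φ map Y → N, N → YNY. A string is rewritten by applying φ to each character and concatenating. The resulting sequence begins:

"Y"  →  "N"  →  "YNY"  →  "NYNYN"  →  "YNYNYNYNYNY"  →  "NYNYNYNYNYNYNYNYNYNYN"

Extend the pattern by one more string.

Applying the rule to each of the 21 symbols of NYNYNYNYNYNYNYNYNYNYN gives the pieces YNY N YNY N YNY N YNY N YNY N YNY N YNY N YNY N YNY N YNY N YNY, which concatenate to the answer.

YNYNYNYNYNYNYNYNYNYNYNYNYNYNYNYNYNYNYNYNYNY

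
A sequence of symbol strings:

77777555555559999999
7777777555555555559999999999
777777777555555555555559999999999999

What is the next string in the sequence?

77777777777555555555555555559999999999999999

Term n consists of 2n+1 7's, followed by 3n+2 5's, followed by 3n+1 9's, where the shown terms are n = 2, 3, 4.
At n = 5 the blocks have lengths 11, 17, 16.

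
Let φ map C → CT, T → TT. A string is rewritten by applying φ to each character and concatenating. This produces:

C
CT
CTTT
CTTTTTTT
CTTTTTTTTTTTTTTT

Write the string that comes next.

Rewriting the 16 symbols of CTTTTTTTTTTTTTTT one by one yields CT TT TT TT TT TT TT TT TT TT TT TT TT TT TT TT; concatenated:

CTTTTTTTTTTTTTTTTTTTTTTTTTTTTTTT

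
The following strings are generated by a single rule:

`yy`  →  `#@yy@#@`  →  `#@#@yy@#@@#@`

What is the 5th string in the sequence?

Every step adds #@ to the front and @#@ to the end of the previous string.
From #@#@yy@#@@#@, 2 further steps: #@#@yy@#@@#@ → #@#@#@yy@#@@#@@#@ → (answer).

#@#@#@#@yy@#@@#@@#@@#@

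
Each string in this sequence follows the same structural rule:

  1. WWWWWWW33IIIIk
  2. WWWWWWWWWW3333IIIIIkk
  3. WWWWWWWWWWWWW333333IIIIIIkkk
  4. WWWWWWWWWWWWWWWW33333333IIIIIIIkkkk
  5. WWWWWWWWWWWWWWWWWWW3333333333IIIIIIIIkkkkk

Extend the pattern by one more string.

The n-th term is 3n+1 W's then 2n-2 3's then n+2 I's then n-1 k's, where the shown terms are n = 2, 3, 4, 5, 6.
At n = 7 the blocks have lengths 22, 12, 9, 6.

WWWWWWWWWWWWWWWWWWWWWW333333333333IIIIIIIIIkkkkkk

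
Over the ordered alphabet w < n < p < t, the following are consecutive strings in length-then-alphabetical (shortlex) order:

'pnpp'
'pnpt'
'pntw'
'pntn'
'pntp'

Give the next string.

The successor of pntp increments the rightmost position that isn't already t and resets every position after it to w.

pntt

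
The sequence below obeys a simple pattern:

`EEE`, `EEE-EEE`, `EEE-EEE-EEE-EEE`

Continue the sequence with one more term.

s(k+1) = s(k)·-·s(k) — each term doubles the last with '-' between the halves.
Doubling EEE-EEE-EEE-EEE with '-' between the halves:

EEE-EEE-EEE-EEE-EEE-EEE-EEE-EEE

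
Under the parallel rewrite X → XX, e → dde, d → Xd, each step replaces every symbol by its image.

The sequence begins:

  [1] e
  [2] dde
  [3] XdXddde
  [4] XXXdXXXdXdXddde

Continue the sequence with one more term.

Replace each of the 15 characters of XXXdXXXdXdXddde in place — XX XX XX Xd XX XX XX Xd XX Xd XX Xd Xd Xd dde — and concatenate.

XXXXXXXdXXXXXXXdXXXdXXXdXdXddde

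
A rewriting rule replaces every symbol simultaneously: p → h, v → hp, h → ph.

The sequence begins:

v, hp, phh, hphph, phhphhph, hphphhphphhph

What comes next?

Replace each of the 13 characters of hphphhphphhph in place — ph h ph h ph ph h ph h ph ph h ph — and concatenate.

phhphhphphhphhphphhph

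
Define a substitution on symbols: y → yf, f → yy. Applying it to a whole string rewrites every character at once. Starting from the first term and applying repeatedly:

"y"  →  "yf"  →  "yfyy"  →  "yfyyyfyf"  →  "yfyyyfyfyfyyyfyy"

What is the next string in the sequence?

Applying the rule to each of the 16 symbols of yfyyyfyfyfyyyfyy gives the pieces yf yy yf yf yf yy yf yy yf yy yf yf yf yy yf yf, which concatenate to the answer.

yfyyyfyfyfyyyfyyyfyyyfyfyfyyyfyf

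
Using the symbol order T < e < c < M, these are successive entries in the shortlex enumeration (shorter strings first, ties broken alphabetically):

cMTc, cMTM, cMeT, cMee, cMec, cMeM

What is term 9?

cMcc

Continuing the enumeration 3 steps past cMeM: cMeM → cMcT → cMce → (answer).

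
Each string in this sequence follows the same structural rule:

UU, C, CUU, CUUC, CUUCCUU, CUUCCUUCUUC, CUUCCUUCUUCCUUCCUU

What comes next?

CUUCCUUCUUCCUUCCUUCUUCCUUCUUC

Each term (from the third on) is the previous term followed by the one before it: term 3 = C·UU = CUU.
The next term joins CUUCCUUCUUCCUUCCUU and CUUCCUUCUUC.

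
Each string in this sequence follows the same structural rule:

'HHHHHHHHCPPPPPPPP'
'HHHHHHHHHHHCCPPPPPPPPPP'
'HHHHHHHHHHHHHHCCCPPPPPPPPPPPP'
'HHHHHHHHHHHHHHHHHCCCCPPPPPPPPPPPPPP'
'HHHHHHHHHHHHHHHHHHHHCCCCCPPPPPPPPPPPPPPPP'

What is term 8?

The n-th term is 3n-1 H's then n-2 C's then 2n+2 P's, where the shown terms are n = 3, 4, 5, 6, 7.
Setting n = 10 gives 29, 8, 22 characters in each block.

HHHHHHHHHHHHHHHHHHHHHHHHHHHHHCCCCCCCCPPPPPPPPPPPPPPPPPPPPPP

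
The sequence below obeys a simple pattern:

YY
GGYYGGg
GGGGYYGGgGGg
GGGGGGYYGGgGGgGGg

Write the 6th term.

s(k+1) = GG·s(k)·GGg, so each term gains GG as a prefix and GGg as a suffix.
From GGGGGGYYGGgGGgGGg, 2 further steps: GGGGGGYYGGgGGgGGg → GGGGGGGGYYGGgGGgGGgGGg → (answer).

GGGGGGGGGGYYGGgGGgGGgGGgGGg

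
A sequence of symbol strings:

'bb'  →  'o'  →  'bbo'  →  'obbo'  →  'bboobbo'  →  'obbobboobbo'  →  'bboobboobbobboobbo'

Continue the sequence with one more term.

From term 3 onward, concatenate the second-to-last term with the last: bb·o = bbo, o·bbo = obbo, …
Continuing: obbobboobbo · bboobboobbobboobbo gives term 8.

obbobboobbobboobboobbobboobbo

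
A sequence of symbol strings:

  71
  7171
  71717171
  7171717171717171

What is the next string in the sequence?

s(k+1) = s(k)·s(k) — each term doubles the last.
So the next term is two copies of 7171717171717171.

71717171717171717171717171717171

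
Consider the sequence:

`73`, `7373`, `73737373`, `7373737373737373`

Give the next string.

s(k+1) = s(k)·s(k) — each term doubles the last.
Doubling 7373737373737373:

73737373737373737373737373737373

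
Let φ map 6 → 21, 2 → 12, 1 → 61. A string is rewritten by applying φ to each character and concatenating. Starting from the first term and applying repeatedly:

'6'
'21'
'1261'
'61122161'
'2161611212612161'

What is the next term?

12612161216161126112216112612161

Replace each of the 16 characters of 2161611212612161 in place — 12 61 21 61 21 61 61 12 61 12 21 61 12 61 21 61 — and concatenate.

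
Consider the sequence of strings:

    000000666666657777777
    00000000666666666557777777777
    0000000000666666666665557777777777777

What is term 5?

Reading off run lengths: 0 runs 6, 8, 10; 6 runs 7, 9, 11; 5 runs 1, 2, 3; 7 runs 7, 10, 13 — each is linear in n, where the shown terms are n = 3, 4, 5.
For term 5, n = 7, so the run lengths are 14, 15, 5, 19.

00000000000000666666666666666555557777777777777777777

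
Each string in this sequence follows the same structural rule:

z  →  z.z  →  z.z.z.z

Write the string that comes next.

s(k+1) = s(k)·.·s(k) — each term doubles the last with '.' between the halves.
Doubling z.z.z.z with '.' between the halves:

z.z.z.z.z.z.z.z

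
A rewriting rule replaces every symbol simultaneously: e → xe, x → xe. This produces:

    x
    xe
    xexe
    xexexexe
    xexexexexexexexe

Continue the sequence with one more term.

φ(xexexexexexexexe) expands symbol-by-symbol to xe xe xe xe xe xe xe xe xe xe xe xe xe xe xe xe; joining the 16 pieces gives the next term.

xexexexexexexexexexexexexexexexe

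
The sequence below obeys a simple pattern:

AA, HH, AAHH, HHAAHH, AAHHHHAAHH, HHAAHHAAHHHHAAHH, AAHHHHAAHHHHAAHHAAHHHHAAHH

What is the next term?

HHAAHHAAHHHHAAHHAAHHHHAAHHHHAAHHAAHHHHAAHH

This is a Fibonacci-style word recurrence s(k) = s(k−2)·s(k−1): e.g. AA·HH = AAHH.
Continuing: HHAAHHAAHHHHAAHH · AAHHHHAAHHHHAAHHAAHHHHAAHH gives term 8.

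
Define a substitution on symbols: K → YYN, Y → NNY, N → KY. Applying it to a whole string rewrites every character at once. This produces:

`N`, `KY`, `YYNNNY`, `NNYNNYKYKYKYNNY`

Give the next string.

Rewriting the 15 symbols of NNYNNYKYKYKYNNY one by one yields KY KY NNY KY KY NNY YYN NNY YYN NNY YYN NNY KY KY NNY; concatenated:

KYKYNNYKYKYNNYYYNNNYYYNNNYYYNNNYKYKYNNY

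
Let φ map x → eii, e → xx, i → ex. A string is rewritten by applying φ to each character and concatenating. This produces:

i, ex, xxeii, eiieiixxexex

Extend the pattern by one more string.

Rewriting each symbol of eiieiixxexex: e→xx, i→ex, i→ex, e→xx, i→ex, i→ex, x→eii, x→eii, e→xx, x→eii, e→xx, x→eii, which concatenates to xx ex ex xx ex ex eii eii xx eii xx eii.

xxexexxxexexeiieiixxeiixxeii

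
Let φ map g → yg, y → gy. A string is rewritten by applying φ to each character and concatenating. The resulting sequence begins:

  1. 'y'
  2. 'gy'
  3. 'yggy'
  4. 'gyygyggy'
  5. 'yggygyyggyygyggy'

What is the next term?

φ(yggygyyggyygyggy) expands symbol-by-symbol to gy yg yg gy yg gy gy yg yg gy gy yg gy yg yg gy; joining the 16 pieces gives the next term.

gyygyggyyggygyygyggygyyggyygyggy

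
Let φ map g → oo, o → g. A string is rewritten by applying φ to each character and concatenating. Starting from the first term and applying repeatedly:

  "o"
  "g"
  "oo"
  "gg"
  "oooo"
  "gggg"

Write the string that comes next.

oooooooo

Expanding gggg: g→oo, g→oo, g→oo, g→oo. Concatenated: oo oo oo oo.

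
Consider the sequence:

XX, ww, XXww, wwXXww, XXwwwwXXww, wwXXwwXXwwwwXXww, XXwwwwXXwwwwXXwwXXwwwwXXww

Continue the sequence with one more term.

wwXXwwXXwwwwXXwwXXwwwwXXwwwwXXwwXXwwwwXXww

From term 3 onward, concatenate the second-to-last term with the last: XX·ww = XXww, ww·XXww = wwXXww, …
Continuing: wwXXwwXXwwwwXXww · XXwwwwXXwwwwXXwwXXwwwwXXww gives term 8.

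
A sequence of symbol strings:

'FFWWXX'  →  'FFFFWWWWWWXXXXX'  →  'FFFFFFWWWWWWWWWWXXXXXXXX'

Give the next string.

Term n consists of 2n F's, followed by 4n-2 W's, followed by 3n-1 X's (n = 1, 2, …).
Setting n = 4 gives 8, 14, 11 characters in each block.

FFFFFFFFWWWWWWWWWWWWWWXXXXXXXXXXX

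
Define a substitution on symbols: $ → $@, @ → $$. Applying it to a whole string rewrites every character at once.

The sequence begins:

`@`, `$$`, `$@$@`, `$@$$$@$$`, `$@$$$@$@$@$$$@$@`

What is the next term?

$@$$$@$@$@$$$@$$$@$$$@$@$@$$$@$$

Replace each of the 16 characters of $@$$$@$@$@$$$@$@ in place — $@ $$ $@ $@ $@ $$ $@ $$ $@ $$ $@ $@ $@ $$ $@ $$ — and concatenate.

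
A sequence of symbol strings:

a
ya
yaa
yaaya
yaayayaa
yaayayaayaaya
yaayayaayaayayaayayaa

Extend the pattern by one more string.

yaayayaayaayayaayayaayaayayaayaaya

From term 3 onward, concatenate the last term with the second-to-last: ya·a = yaa, yaa·ya = yaaya, …
So term 8 is yaayayaayaayayaayayaa·yaayayaayaaya.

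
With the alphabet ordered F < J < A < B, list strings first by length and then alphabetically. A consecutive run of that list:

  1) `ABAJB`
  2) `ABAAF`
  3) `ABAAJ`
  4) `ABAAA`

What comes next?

The successor of ABAAA increments the rightmost position that isn't already B and resets every position after it to F.

ABAAB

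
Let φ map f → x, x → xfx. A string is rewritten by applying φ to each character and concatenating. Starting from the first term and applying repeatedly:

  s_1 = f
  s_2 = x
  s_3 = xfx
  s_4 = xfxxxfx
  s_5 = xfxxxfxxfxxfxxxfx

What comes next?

xfxxxfxxfxxfxxxfxxfxxxfxxfxxxfxxfxxfxxxfx

φ(xfxxxfxxfxxfxxxfx) expands symbol-by-symbol to xfx x xfx xfx xfx x xfx xfx x xfx xfx x xfx xfx xfx x xfx; joining the 17 pieces gives the next term.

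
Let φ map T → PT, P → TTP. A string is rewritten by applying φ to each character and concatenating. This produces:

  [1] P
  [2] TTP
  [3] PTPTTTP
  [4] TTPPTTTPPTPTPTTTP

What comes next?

Replace each of the 17 characters of TTPPTTTPPTPTPTTTP in place — PT PT TTP TTP PT PT PT TTP TTP PT TTP PT TTP PT PT PT TTP — and concatenate.

PTPTTTPTTPPTPTPTTTPTTPPTTTPPTTTPPTPTPTTTP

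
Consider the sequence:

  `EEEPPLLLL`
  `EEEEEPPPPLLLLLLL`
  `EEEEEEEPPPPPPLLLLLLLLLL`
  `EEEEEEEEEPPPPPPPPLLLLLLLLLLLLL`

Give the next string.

Each string has the form E^{2n+1} P^{2n} L^{3n+1} (n = 1, 2, …).
For the next term, n = 5, so the run lengths are 11, 10, 16.

EEEEEEEEEEEPPPPPPPPPPLLLLLLLLLLLLLLLL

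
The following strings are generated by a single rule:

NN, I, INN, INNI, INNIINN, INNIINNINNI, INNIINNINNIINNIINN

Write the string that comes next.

INNIINNINNIINNIINNINNIINNINNI

From term 3 onward, concatenate the last term with the second-to-last: I·NN = INN, INN·I = INNI, …
So term 8 is INNIINNINNIINNIINN·INNIINNINNI.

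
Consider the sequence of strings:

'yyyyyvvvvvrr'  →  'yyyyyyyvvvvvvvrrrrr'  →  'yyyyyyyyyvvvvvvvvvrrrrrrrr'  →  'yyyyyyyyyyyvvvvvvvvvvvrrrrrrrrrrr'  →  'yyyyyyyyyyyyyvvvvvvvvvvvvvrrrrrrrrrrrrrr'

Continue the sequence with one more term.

yyyyyyyyyyyyyyyvvvvvvvvvvvvvvvrrrrrrrrrrrrrrrrr

Each string has the form y^{2n+3} v^{2n+3} r^{3n-1} (n = 1, 2, …).
For the next term, n = 6, so the run lengths are 15, 15, 17.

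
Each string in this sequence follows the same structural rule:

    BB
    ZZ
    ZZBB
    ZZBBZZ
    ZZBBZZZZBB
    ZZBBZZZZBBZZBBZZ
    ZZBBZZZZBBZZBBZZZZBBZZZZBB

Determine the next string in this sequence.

This is a Fibonacci-style word recurrence s(k) = s(k−1)·s(k−2): e.g. ZZ·BB = ZZBB.
The next term joins ZZBBZZZZBBZZBBZZZZBBZZZZBB and ZZBBZZZZBBZZBBZZ.

ZZBBZZZZBBZZBBZZZZBBZZZZBBZZBBZZZZBBZZBBZZ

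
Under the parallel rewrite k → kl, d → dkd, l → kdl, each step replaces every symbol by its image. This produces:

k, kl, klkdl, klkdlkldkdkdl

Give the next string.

Rewriting the 13 symbols of klkdlkldkdkdl one by one yields kl kdl kl dkd kdl kl kdl dkd kl dkd kl dkd kdl; concatenated:

klkdlkldkdkdlklkdldkdkldkdkldkdkdl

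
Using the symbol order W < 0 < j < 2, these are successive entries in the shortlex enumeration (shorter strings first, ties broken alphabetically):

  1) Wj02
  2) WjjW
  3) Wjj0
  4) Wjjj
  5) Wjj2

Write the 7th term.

Wj20

Advancing 2 positions from Wjj2 through Wjj2 → Wj2W reaches term 7.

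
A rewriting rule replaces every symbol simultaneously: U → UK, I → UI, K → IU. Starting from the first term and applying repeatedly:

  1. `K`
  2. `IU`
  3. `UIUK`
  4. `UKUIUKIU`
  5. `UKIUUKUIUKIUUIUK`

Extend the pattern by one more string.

Rewriting the 16 symbols of UKIUUKUIUKIUUIUK one by one yields UK IU UI UK UK IU UK UI UK IU UI UK UK UI UK IU; concatenated:

UKIUUIUKUKIUUKUIUKIUUIUKUKUIUKIU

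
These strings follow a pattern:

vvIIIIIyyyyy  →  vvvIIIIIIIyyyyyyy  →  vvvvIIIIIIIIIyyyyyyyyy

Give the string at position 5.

vvvvvvIIIIIIIIIIIIIyyyyyyyyyyyyy

Each string has the form v^{n} I^{2n+1} y^{2n+1}, where the shown terms are n = 2, 3, 4.
At n = 6 the blocks have lengths 6, 13, 13.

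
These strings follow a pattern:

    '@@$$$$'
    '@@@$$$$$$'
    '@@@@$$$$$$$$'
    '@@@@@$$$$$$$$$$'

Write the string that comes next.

Reading off run lengths: @ runs 2, 3, 4, 5; $ runs 4, 6, 8, 10 — each is linear in n, where the shown terms are n = 2, 3, 4, 5.
At n = 6 the blocks have lengths 6, 12.

@@@@@@$$$$$$$$$$$$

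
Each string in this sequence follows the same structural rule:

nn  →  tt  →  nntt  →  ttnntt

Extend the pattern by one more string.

From term 3 onward, concatenate the second-to-last term with the last: nn·tt = nntt, tt·nntt = ttnntt, …
Continuing: nntt · ttnntt gives term 5.

nnttttnntt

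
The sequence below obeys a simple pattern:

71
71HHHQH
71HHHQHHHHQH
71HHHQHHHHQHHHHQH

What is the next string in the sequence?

Each term is the previous one with HHHQH appended.
Applying this once more to 71HHHQHHHHQHHHHQH:

71HHHQHHHHQHHHHQHHHHQH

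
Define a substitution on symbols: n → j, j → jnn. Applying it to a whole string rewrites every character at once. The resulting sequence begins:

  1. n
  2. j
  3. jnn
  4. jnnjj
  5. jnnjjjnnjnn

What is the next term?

jnnjjjnnjnnjnnjjjnnjj

Rewriting each symbol of jnnjjjnnjnn: j→jnn, n→j, n→j, j→jnn, j→jnn, j→jnn, n→j, n→j, j→jnn, n→j, n→j, which concatenates to jnn j j jnn jnn jnn j j jnn j j.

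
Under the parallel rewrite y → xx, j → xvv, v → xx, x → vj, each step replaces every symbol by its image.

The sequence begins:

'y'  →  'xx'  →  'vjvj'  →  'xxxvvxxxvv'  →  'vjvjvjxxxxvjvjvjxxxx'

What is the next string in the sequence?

Applying the rule to each of the 20 symbols of vjvjvjxxxxvjvjvjxxxx gives the pieces xx xvv xx xvv xx xvv vj vj vj vj xx xvv xx xvv xx xvv vj vj vj vj, which concatenate to the answer.

xxxvvxxxvvxxxvvvjvjvjvjxxxvvxxxvvxxxvvvjvjvjvj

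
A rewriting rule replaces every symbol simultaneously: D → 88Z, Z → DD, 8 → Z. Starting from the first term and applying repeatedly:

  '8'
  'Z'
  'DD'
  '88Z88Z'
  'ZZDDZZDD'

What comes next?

Expanding ZZDDZZDD: Z→DD, Z→DD, D→88Z, D→88Z, Z→DD, Z→DD, D→88Z, D→88Z. Concatenated: DD DD 88Z 88Z DD DD 88Z 88Z.

DDDD88Z88ZDDDD88Z88Z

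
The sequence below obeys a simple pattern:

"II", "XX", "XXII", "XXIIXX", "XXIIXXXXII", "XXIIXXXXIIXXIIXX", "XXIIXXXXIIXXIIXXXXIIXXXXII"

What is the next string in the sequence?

XXIIXXXXIIXXIIXXXXIIXXXXIIXXIIXXXXIIXXIIXX

Each term (from the third on) is the previous term followed by the one before it: term 3 = XX·II = XXII.
Continuing: XXIIXXXXIIXXIIXXXXIIXXXXII · XXIIXXXXIIXXIIXX gives term 8.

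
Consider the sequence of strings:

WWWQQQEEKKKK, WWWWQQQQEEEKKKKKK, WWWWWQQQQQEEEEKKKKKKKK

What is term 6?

WWWWWWWWQQQQQQQQEEEEEEEKKKKKKKKKKKKKK

Reading off run lengths: W runs 3, 4, 5; Q runs 3, 4, 5; E runs 2, 3, 4; K runs 4, 6, 8 — each is linear in n, where the shown terms are n = 2, 3, 4.
At n = 7 the blocks have lengths 8, 8, 7, 14.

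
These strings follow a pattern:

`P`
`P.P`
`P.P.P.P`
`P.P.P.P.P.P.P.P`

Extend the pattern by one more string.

Every step duplicates the string with '.' between the halves.
Doubling P.P.P.P.P.P.P.P with '.' between the halves:

P.P.P.P.P.P.P.P.P.P.P.P.P.P.P.P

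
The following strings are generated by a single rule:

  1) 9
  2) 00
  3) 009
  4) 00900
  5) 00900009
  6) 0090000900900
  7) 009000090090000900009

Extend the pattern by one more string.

0090000900900009000090090000900900

From term 3 onward, concatenate the last term with the second-to-last: 00·9 = 009, 009·00 = 00900, …
Continuing: 009000090090000900009 · 0090000900900 gives term 8.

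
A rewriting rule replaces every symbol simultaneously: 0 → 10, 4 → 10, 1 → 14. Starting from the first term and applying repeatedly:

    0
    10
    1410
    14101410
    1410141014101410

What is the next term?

Applying the rule to each of the 16 symbols of 1410141014101410 gives the pieces 14 10 14 10 14 10 14 10 14 10 14 10 14 10 14 10, which concatenate to the answer.

14101410141014101410141014101410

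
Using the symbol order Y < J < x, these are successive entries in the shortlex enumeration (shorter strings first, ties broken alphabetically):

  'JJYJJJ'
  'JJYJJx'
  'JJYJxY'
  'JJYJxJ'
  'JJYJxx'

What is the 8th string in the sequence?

JJYxYx

Advancing 3 positions from JJYJxx through JJYJxx → JJYxYY → JJYxYJ reaches term 8.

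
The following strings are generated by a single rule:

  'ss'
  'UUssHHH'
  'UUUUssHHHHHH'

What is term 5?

UUUUUUUUssHHHHHHHHHHHH

Every step adds UU to the front and HHH to the end of the previous string.
From UUUUssHHHHHH, 2 further steps: UUUUssHHHHHH → UUUUUUssHHHHHHHHH → (answer).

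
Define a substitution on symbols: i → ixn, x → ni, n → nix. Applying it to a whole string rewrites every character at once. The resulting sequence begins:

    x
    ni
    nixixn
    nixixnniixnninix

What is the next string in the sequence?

Replace each of the 16 characters of nixixnniixnninix in place — nix ixn ni ixn ni nix nix ixn ixn ni nix nix ixn nix ixn ni — and concatenate.

nixixnniixnninixnixixnixnninixnixixnnixixnni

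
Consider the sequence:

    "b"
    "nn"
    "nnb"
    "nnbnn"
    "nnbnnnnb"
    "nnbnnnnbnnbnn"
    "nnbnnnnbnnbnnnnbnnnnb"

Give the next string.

From term 3 onward, concatenate the last term with the second-to-last: nn·b = nnb, nnb·nn = nnbnn, …
The next term joins nnbnnnnbnnbnnnnbnnnnb and nnbnnnnbnnbnn.

nnbnnnnbnnbnnnnbnnnnbnnbnnnnbnnbnn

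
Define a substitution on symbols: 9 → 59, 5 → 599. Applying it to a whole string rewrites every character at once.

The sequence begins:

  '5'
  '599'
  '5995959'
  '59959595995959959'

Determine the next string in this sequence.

Replace each of the 17 characters of 59959595995959959 in place — 599 59 59 599 59 599 59 599 59 59 599 59 599 59 59 599 59 — and concatenate.

59959595995959959599595959959599595959959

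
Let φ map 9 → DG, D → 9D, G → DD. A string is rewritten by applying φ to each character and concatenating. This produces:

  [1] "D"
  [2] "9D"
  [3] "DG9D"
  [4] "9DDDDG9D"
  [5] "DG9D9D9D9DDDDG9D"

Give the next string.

Rewriting the 16 symbols of DG9D9D9D9DDDDG9D one by one yields 9D DD DG 9D DG 9D DG 9D DG 9D 9D 9D 9D DD DG 9D; concatenated:

9DDDDG9DDG9DDG9DDG9D9D9D9DDDDG9D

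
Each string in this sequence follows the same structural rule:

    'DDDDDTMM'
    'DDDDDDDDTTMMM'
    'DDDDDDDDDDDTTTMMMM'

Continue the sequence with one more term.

Reading off run lengths: D runs 5, 8, 11; T runs 1, 2, 3; M runs 2, 3, 4 — each is linear in n (n = 1, 2, …).
Setting n = 4 gives 14, 4, 5 characters in each block.

DDDDDDDDDDDDDDTTTTMMMMM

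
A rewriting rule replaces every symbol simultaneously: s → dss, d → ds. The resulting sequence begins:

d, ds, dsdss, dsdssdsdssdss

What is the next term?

dsdssdsdssdssdsdssdsdssdssdsdssdss

φ(dsdssdsdssdss) expands symbol-by-symbol to ds dss ds dss dss ds dss ds dss dss ds dss dss; joining the 13 pieces gives the next term.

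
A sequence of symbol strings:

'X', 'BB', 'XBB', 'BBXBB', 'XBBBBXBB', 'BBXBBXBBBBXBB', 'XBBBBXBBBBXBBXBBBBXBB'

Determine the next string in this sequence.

Each term (from the third on) is the two preceding terms concatenated in order: term 3 = X·BB = XBB.
The next term joins BBXBBXBBBBXBB and XBBBBXBBBBXBBXBBBBXBB.

BBXBBXBBBBXBBXBBBBXBBBBXBBXBBBBXBB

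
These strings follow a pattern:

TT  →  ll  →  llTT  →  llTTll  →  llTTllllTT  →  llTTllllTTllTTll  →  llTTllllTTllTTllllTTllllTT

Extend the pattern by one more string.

Each term (from the third on) is the previous term followed by the one before it: term 3 = ll·TT = llTT.
Continuing: llTTllllTTllTTllllTTllllTT · llTTllllTTllTTll gives term 8.

llTTllllTTllTTllllTTllllTTllTTllllTTllTTll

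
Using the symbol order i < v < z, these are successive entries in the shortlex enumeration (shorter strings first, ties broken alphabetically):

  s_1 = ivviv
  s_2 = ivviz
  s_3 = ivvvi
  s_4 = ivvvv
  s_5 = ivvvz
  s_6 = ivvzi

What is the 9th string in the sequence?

ivzii

Advancing 3 positions from ivvzi through ivvzi → ivvzv → ivvzz reaches term 9.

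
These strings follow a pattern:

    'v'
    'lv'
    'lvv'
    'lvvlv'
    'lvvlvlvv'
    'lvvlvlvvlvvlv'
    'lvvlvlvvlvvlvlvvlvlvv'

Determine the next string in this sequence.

lvvlvlvvlvvlvlvvlvlvvlvvlvlvvlvvlv

From term 3 onward, concatenate the last term with the second-to-last: lv·v = lvv, lvv·lv = lvvlv, …
The next term joins lvvlvlvvlvvlvlvvlvlvv and lvvlvlvvlvvlv.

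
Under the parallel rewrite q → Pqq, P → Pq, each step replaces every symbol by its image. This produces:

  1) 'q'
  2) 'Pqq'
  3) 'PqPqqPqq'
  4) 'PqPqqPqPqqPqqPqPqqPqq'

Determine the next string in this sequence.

PqPqqPqPqqPqqPqPqqPqPqqPqqPqPqqPqqPqPqqPqPqqPqqPqPqqPqq

φ(PqPqqPqPqqPqqPqPqqPqq) expands symbol-by-symbol to Pq Pqq Pq Pqq Pqq Pq Pqq Pq Pqq Pqq Pq Pqq Pqq Pq Pqq Pq Pqq Pqq Pq Pqq Pqq; joining the 21 pieces gives the next term.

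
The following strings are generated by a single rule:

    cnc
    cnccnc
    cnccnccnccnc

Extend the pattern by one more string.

s(k+1) = s(k)·s(k) — each term doubles the last.
One more doubling of cnccnccnccnc gives the answer.

cnccnccnccnccnccnccnccnc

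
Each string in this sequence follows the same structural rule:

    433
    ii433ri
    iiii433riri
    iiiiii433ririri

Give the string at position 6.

s(k+1) = ii·s(k)·ri, so each term gains ii as a prefix and ri as a suffix.
From iiiiii433ririri, 2 further steps: iiiiii433ririri → iiiiiiii433riririri → (answer).

iiiiiiiiii433ririririri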